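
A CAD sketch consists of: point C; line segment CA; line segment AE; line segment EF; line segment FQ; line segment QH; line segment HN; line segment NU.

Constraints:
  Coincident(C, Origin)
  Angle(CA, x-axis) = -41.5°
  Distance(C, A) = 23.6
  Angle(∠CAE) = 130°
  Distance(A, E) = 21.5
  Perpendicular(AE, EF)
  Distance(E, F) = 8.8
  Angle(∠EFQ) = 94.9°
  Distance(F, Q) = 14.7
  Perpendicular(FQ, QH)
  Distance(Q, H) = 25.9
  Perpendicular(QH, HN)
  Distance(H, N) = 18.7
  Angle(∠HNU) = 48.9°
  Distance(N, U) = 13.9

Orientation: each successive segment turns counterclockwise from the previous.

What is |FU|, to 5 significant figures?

16.259

C is at the origin; CA runs at -41.5° with length 23.6, so A = (17.675, -15.638). ∠CAE = 130.0° gives AE at 8.5000° from the x-axis; with |AE| = 21.5, E = (38.939, -12.460). AE ⟂ EF, so EF runs at 98.500°; with |EF| = 8.8, F = (37.638, -3.7566). ∠EFQ = 94.9° gives FQ at -176.40° from the x-axis; with |FQ| = 14.7, Q = (22.967, -4.6796). FQ ⟂ QH, so QH runs at -86.400°; with |QH| = 25.9, H = (24.594, -30.529). QH is perpendicular to HN, so HN runs at 3.6000°; with |HN| = 18.7, N = (43.257, -29.354). ∠HNU = 48.9° gives NU at 134.70° from the x-axis; with |NU| = 13.9, U = (33.480, -19.474). Then |FU| = |U − F| = 16.259.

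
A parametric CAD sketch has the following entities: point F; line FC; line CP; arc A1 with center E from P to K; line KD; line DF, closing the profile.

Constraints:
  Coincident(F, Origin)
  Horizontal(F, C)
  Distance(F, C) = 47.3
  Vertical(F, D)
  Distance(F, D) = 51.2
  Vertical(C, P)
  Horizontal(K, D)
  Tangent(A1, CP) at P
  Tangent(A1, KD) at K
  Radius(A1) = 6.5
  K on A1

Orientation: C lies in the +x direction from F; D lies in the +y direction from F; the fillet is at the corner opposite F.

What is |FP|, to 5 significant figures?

65.080

F is at the origin; FC is horizontal with |FC| = 47.3 and C on the +x side, so C = (47.300, 0.0000). F and D share the same x with |FD| = 51.2 and D on the +y side, so D = (0.0000, 51.200). The virtual corner opposite F is at (47.300, 51.200). Since A1 is tangent to CP there, EP ⟂ CP and A1 meets KD tangentially, so EK is at right angles to KD, with radius 6.5, so the center E sits 6.5 in from both sides at E = (40.800, 44.700). That places the tangent points at P = (47.300, 44.700) on CP and K = (40.800, 51.200) on KD. Then |FP| = |P − F| = 65.080.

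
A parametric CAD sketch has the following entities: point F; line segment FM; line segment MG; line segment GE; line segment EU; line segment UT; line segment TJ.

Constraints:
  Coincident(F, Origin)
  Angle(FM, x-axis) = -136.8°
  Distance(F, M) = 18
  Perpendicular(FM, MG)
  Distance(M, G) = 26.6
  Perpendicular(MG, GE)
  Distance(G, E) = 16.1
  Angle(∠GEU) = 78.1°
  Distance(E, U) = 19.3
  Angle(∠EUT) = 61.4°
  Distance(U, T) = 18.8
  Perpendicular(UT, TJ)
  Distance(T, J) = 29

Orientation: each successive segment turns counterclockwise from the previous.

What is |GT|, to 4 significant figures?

7.021

∠GEU = 78.1° gives EU at 145.1° from the x-axis; with |EU| = 19.3, U = (0.9950, -9.649). ∠EUT = 61.4° gives UT at -96.30° from the x-axis; with |UT| = 18.8, T = (-1.068, -28.34). Then |GT| = |T − G| = 7.021.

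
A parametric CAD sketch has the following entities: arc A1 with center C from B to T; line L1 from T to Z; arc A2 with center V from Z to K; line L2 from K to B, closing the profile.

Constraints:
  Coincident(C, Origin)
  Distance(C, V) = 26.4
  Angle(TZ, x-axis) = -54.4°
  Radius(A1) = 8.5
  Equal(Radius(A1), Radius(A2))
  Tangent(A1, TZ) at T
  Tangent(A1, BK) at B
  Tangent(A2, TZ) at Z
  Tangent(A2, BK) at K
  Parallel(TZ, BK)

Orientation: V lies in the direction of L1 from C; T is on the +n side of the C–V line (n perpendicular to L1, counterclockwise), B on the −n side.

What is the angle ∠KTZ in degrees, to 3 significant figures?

32.8°

Tangency of A1 to both parallel lines with radius 8.5 puts T and B at C ± 8.5·n: T = (6.91, 4.95), B = (-6.91, -4.95). Equal radii place Z and K the same way about V: Z = V + 8.5·n = (22.3, -16.5), K = V − 8.5·n = (8.46, -26.4). Then cos ∠KTZ = TK·TZ / (|TK||TZ|), giving 32.8°.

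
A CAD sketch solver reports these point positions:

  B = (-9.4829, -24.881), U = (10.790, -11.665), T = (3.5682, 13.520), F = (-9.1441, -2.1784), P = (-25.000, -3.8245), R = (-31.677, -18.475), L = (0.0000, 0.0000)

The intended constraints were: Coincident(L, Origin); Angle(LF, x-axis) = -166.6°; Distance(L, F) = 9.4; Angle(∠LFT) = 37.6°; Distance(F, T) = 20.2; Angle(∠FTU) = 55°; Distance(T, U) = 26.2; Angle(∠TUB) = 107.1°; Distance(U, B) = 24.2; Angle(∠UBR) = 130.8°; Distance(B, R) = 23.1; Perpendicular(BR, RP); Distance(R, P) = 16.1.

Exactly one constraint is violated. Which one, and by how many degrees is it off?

Perpendicular(BR, RP) — off by 8.40°.

L = (0.00, 0.00) ✓; LF at -166.6° ✓; |LF| = 9.400 ✓; ∠LFT = 37.60° ✓; |FT| = 20.20 ✓; ∠FTU = 55.00° ✓; |TU| = 26.20 ✓; ∠TUB = 107.1° ✓; |UB| = 24.20 ✓; ∠UBR = 130.8° ✓; |BR| = 23.10 ✓; ∠(BR, RP) = 98.40° ✗; |RP| = 16.10 ✓.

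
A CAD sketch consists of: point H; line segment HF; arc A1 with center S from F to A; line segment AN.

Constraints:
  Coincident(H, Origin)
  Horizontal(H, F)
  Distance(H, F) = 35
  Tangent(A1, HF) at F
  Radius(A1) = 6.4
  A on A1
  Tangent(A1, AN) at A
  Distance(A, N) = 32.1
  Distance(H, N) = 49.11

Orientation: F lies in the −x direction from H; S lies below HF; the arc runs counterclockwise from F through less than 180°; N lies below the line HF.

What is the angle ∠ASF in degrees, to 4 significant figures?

109.8°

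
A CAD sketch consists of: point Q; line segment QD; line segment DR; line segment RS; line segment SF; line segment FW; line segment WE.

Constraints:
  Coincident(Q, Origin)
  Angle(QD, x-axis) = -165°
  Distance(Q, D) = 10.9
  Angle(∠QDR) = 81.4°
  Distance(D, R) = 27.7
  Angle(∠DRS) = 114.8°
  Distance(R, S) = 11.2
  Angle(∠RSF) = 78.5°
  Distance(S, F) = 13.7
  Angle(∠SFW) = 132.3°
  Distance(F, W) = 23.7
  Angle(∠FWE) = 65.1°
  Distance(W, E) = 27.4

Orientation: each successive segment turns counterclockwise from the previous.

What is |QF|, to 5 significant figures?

17.620

Q is at the origin; QD runs at -165.0° with length 10.9, so D = (-10.529, -2.8211). ∠QDR = 81.4° gives DR at -66.400° from the x-axis; with |DR| = 27.7, R = (0.56108, -28.204). ∠DRS = 114.8° gives RS at -1.2000° from the x-axis; with |RS| = 11.2, S = (11.759, -28.439). ∠RSF = 78.5° gives SF at 100.30° from the x-axis; with |SF| = 13.7, F = (9.3090, -14.960). Then |QF| = |F − Q| = 17.620.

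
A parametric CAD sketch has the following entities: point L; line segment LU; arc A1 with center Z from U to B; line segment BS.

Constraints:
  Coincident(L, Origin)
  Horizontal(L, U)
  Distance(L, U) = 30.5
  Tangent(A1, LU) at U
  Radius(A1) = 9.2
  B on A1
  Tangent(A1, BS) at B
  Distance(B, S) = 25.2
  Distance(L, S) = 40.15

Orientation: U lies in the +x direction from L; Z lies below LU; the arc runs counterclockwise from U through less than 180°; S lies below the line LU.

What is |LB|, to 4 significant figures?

23.15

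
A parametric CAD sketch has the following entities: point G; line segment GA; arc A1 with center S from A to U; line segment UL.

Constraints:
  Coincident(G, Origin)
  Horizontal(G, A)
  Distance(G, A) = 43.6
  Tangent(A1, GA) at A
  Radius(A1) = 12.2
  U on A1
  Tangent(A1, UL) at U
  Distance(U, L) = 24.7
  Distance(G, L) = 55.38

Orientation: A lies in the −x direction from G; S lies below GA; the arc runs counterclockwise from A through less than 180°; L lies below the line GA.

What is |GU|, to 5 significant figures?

56.872

Checks: |SU| = 12.20 ✓; ∠(SU, UL) = 90.00° ✓; |UL| = 24.70 ✓; |GL| = 55.38 ✓.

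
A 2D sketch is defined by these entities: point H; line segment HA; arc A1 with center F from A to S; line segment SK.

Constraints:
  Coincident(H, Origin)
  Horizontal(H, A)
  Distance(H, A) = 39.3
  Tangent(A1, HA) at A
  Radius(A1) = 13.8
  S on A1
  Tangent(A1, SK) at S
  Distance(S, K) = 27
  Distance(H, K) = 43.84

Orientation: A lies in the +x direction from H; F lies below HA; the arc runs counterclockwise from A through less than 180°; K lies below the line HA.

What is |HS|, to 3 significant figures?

28.2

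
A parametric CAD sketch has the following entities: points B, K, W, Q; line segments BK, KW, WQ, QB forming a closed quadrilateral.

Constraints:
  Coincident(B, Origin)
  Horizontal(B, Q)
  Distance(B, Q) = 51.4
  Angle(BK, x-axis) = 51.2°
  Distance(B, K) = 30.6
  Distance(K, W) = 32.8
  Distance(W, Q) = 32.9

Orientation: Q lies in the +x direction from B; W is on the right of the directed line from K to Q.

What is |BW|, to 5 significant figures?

21.673

B is at the origin; B and Q share the same y with |BQ| = 51.4 and Q in +x, so Q = (51.4, 0). BK runs at 51.2° with |BK| = 30.6, so K = (19.174, 23.848). W is determined by |KW| = 32.8 and |WQ| = 32.9 together: it lies at the intersection of circle(K, 32.8) and circle(Q, 32.9). With |KQ| = 40.090, the foot of the radical line on KQ is 19.963 from K and the perpendicular offset is √(32.8² − 19.963²) = 26.025. Taking the right-of-KQ solution: W = (19.740, -8.9474).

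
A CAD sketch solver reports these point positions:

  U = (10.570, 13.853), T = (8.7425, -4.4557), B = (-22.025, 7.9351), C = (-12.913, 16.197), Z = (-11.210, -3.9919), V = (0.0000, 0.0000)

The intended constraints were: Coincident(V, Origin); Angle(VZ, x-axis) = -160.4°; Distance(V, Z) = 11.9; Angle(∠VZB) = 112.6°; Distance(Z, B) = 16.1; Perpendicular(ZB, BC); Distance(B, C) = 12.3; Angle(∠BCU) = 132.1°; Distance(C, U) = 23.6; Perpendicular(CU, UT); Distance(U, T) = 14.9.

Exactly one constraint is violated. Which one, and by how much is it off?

Distance(U, T) = 14.9 — off by 3.50.

V = (0.00, 0.00) ✓; VZ at -160.4° ✓; |VZ| = 11.90 ✓; ∠VZB = 112.6° ✓; |ZB| = 16.10 ✓; ∠(ZB, BC) = 90.00° ✓; |BC| = 12.30 ✓; ∠BCU = 132.1° ✓; |CU| = 23.60 ✓; ∠(CU, UT) = 90.00° ✓; |UT| = 18.40 ✗.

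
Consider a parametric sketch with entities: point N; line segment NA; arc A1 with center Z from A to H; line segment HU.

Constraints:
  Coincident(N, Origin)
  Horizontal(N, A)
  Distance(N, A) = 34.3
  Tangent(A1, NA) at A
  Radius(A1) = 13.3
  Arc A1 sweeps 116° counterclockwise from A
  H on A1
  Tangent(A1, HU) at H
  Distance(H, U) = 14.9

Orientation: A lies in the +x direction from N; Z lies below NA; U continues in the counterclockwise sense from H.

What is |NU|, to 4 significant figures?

43.49

N is at the origin; N and A share the same y with |NA| = 34.3 and A on the +x side, so A = (34.30, 0.000). A1 meets NA tangentially, so ZA is at right angles to NA, so Z = A + (0, -13.3) = (34.30, -13.30). On A1, A sits at bearing 90° from Z; a 116° counterclockwise sweep puts H at bearing 206°, so H = Z + 13.3·(cos 206°, sin 206°) = (22.35, -19.13). Since A1 is tangent to HU there, ZH ⟂ HU, so HU runs along (−sin 206°, cos 206°); with |HU| = 14.9, U = (28.88, -32.52). Then |NU| = |U − N| = 43.49.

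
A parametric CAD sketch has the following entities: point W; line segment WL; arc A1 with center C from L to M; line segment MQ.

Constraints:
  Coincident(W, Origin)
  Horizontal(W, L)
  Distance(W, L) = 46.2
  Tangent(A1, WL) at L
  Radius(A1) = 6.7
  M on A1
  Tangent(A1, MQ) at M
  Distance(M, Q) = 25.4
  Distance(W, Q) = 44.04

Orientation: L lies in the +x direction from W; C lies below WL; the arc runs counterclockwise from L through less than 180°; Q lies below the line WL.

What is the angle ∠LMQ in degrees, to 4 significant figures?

142.9°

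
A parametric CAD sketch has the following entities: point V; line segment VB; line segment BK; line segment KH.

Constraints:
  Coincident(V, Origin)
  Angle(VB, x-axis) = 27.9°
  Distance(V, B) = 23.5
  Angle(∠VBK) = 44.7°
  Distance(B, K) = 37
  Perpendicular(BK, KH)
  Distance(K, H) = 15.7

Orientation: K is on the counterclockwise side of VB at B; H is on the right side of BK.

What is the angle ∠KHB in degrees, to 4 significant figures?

67.01°

V is at the origin; VB runs at 27.9° with length 23.5, so B = 23.5·(cos 27.9°, sin 27.9°) = (20.77, 11.00). ∠VBK = 44.7°, so BK runs at 27.9° + (180° − 44.7°) = 163.2° from the x-axis; with |BK| = 37.0, K = B + 37.0·(cos 163.2°, sin 163.2°) = (-14.65, 21.69). BK is perpendicular to KH; with |KH| = 15.7 on the right of BK, H = K + 15.7·(0.2890, 0.9573) = (-10.11, 36.72). Then cos ∠KHB = HK·HB / (|HK||HB|), giving 67.01°.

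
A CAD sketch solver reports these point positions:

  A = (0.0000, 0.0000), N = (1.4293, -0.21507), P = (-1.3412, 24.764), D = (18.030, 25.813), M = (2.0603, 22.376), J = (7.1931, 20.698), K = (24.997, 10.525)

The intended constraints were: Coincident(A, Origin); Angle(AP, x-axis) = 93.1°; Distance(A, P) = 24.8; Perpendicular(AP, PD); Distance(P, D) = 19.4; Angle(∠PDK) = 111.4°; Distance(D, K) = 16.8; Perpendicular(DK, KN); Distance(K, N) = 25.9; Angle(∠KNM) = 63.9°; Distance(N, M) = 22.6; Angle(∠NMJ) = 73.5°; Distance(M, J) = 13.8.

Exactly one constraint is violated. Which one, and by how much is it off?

Distance(M, J) = 13.8 — off by 8.40.

A = (0.00, 0.00) ✓; AP at 93.10° ✓; |AP| = 24.80 ✓; ∠(AP, PD) = 90.00° ✓; |PD| = 19.40 ✓; ∠PDK = 111.4° ✓; |DK| = 16.80 ✓; ∠(DK, KN) = 90.00° ✓; |KN| = 25.90 ✓; ∠KNM = 63.90° ✓; |NM| = 22.60 ✓; ∠NMJ = 73.50° ✓; |MJ| = 5.400 ✗.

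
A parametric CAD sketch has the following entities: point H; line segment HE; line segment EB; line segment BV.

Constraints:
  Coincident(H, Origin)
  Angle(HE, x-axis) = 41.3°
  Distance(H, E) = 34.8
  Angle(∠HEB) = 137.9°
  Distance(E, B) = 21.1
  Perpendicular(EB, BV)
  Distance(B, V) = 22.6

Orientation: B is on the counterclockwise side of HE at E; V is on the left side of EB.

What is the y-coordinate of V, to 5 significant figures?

46.526

H is at the origin; HE runs at 41.3° with length 34.8, so E = 34.8·(cos 41.3°, sin 41.3°) = (26.144, 22.968). ∠HEB = 137.9°, so EB runs at 41.3° + (180° − 137.9°) = 83.400° from the x-axis; with |EB| = 21.1, B = E + 21.1·(cos 83.400°, sin 83.400°) = (28.569, 43.928). EB is perpendicular to BV; with |BV| = 22.6 on the left of EB, V = B + 22.6·(-0.99337, 0.11494) = (6.1189, 46.526). So V.y = 46.526.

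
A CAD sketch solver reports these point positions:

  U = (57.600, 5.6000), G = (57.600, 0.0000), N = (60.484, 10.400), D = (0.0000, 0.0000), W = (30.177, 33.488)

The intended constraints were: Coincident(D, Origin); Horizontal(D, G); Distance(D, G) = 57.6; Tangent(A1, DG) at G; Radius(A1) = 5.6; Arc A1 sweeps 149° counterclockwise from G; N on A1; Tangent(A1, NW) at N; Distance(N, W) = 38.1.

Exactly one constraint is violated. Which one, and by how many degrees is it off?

Tangent(A1, NW) at N — off by 6.30°.

D = (0.00, 0.00) ✓; D.y = 0.00, G.y = 0.00 ✓; |DG| = 57.60 ✓; ∠(UG, GD) = 90.00° ✓; |UG| = 5.600 ✓; bearing(U→N) − bearing(U→G) = 149.0° ✓; |UN| = 5.600 ✓; ∠(UN, NW) = 96.30° ✗; |NW| = 38.10 ✓.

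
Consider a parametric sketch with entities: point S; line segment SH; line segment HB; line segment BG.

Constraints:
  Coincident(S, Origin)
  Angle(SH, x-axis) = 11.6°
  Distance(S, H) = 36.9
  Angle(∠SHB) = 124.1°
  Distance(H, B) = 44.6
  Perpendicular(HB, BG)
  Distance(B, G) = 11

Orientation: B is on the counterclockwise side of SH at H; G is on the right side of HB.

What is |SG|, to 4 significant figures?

77.39

∠SHB = 124.1°, so HB runs at 11.6° + (180° − 124.1°) = 67.50° from the x-axis; with |HB| = 44.6, B = H + 44.6·(cos 67.50°, sin 67.50°) = (53.21, 48.62). The perpendicularity gives BG at right angles to HB; with |BG| = 11.0 on the right of HB, G = B + 11.0·(0.9239, -0.3827) = (63.38, 44.42). Then |SG| = |G − S| = 77.39.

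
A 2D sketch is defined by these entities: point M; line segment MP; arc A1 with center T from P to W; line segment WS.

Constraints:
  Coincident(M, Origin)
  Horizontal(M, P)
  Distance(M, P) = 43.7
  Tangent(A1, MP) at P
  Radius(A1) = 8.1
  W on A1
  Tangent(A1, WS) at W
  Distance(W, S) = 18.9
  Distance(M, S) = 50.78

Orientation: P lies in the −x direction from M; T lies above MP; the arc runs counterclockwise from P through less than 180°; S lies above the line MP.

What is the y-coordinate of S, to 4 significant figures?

28.59

M is at the origin; M and P share the same y with |MP| = 43.7 and P on the −x side, so P = (-43.70, 0.000). The tangent condition forces TP to be normal to MP, so T = P + (0, 8.1) = (-43.70, 8.100). Since TW ⟂ WS (tangency), |TS| = √(8.1² + 18.9²) = 20.56 regardless of where W sits on A1. So S lies on both circle(M, 50.78) and circle(T, 20.56); the above-MP intersection is S = (-41.97, 28.59). W is the foot of the tangent from S: W = (-36.01, 10.65).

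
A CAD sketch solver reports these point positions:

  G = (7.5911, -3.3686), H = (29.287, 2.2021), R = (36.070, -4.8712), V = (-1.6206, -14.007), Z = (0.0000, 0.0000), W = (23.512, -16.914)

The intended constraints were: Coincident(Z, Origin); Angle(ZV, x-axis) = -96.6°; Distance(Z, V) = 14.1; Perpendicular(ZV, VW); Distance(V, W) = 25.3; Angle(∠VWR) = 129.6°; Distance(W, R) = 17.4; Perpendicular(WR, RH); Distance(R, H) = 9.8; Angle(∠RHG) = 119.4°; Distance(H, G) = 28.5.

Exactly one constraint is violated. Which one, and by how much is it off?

Distance(H, G) = 28.5 — off by 6.10.

Z = (0.00, 0.00) ✓; ZV at -96.60° ✓; |ZV| = 14.10 ✓; ∠(ZV, VW) = 90.00° ✓; |VW| = 25.30 ✓; ∠VWR = 129.6° ✓; |WR| = 17.40 ✓; ∠(WR, RH) = 90.00° ✓; |RH| = 9.800 ✓; ∠RHG = 119.4° ✓; |HG| = 22.40 ✗.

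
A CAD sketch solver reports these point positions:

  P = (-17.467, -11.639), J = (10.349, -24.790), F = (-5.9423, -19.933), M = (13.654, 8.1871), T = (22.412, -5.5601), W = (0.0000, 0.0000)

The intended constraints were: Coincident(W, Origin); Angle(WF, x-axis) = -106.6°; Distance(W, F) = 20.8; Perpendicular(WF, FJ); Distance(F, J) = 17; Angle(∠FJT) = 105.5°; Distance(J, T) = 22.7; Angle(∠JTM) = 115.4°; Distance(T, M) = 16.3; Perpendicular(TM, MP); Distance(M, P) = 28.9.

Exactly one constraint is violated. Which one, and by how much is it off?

Distance(M, P) = 28.9 — off by 8.00.

W = (0.00, 0.00) ✓; WF at -106.6° ✓; |WF| = 20.80 ✓; ∠(WF, FJ) = 90.00° ✓; |FJ| = 17.00 ✓; ∠FJT = 105.5° ✓; |JT| = 22.70 ✓; ∠JTM = 115.4° ✓; |TM| = 16.30 ✓; ∠(TM, MP) = 90.00° ✓; |MP| = 36.90 ✗.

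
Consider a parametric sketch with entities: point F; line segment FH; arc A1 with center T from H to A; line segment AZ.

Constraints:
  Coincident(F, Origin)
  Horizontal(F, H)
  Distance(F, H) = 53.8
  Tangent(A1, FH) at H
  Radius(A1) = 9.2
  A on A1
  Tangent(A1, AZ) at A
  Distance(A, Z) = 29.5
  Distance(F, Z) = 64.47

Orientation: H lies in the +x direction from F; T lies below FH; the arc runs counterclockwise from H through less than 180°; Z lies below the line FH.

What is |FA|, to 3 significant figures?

46.1

Checks: ∠(TH, HF) = 90.00° ✓; |TH| = 9.200 ✓; |TA| = 9.200 ✓; ∠(TA, AZ) = 90.00° ✓; |AZ| = 29.50 ✓; |FZ| = 64.47 ✓.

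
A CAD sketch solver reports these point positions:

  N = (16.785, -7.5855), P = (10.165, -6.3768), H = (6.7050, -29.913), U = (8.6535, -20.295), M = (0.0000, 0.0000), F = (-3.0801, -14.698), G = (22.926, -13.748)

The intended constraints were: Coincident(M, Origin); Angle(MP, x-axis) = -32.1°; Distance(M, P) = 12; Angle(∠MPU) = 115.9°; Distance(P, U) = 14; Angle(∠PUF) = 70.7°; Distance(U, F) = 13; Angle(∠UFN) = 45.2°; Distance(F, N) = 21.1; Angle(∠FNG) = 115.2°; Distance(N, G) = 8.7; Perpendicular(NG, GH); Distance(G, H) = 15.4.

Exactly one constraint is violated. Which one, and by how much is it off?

Distance(G, H) = 15.4 — off by 7.50.

M = (0.00, 0.00) ✓; MP at -32.10° ✓; |MP| = 12.00 ✓; ∠MPU = 115.9° ✓; |PU| = 14.00 ✓; ∠PUF = 70.70° ✓; |UF| = 13.00 ✓; ∠UFN = 45.20° ✓; |FN| = 21.10 ✓; ∠FNG = 115.2° ✓; |NG| = 8.700 ✓; ∠(NG, GH) = 90.00° ✓; |GH| = 22.90 ✗.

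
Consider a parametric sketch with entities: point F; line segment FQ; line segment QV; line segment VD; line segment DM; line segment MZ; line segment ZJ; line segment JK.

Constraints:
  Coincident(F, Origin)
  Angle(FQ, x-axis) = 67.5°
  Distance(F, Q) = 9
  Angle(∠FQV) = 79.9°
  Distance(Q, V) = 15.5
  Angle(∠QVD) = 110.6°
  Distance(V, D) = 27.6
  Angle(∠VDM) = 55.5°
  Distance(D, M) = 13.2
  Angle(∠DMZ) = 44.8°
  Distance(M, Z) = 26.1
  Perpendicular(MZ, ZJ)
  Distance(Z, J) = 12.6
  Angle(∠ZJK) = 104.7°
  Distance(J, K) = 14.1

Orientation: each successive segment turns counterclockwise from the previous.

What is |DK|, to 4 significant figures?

7.541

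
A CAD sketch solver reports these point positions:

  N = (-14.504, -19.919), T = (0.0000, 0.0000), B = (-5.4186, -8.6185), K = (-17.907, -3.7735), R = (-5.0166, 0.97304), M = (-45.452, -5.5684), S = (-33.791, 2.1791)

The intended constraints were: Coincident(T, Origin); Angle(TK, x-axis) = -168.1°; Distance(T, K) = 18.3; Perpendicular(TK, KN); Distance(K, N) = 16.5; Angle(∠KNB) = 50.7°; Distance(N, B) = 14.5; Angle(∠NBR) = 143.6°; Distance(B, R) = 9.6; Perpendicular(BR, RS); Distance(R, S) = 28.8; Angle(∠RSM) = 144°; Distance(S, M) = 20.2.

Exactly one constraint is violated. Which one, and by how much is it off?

Distance(S, M) = 20.2 — off by 6.20.

T = (0.00, 0.00) ✓; TK at -168.1° ✓; |TK| = 18.30 ✓; ∠(TK, KN) = 90.00° ✓; |KN| = 16.50 ✓; ∠KNB = 50.70° ✓; |NB| = 14.50 ✓; ∠NBR = 143.6° ✓; |BR| = 9.600 ✓; ∠(BR, RS) = 90.00° ✓; |RS| = 28.80 ✓; ∠RSM = 144.0° ✓; |SM| = 14.00 ✗.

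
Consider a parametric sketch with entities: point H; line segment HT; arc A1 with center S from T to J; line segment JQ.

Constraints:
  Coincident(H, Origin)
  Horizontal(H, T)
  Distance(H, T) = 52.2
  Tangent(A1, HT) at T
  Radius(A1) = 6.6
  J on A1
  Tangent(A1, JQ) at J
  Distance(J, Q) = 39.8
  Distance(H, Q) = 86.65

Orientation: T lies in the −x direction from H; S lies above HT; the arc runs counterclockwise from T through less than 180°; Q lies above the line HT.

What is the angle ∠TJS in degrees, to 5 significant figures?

20.323°

H is at the origin; HT is horizontal with |HT| = 52.2 and T on the −x side, so T = (-52.200, 0.0000). Tangency of A1 to HT means the radius ST is perpendicular to HT, so S = T + (0, 6.6) = (-52.200, 6.6000). Since SJ ⟂ JQ (tangency), |SQ| = √(6.6² + 39.8²) = 40.344 regardless of where J sits on A1. So Q lies on both circle(H, 86.65) and circle(S, 40.344); the above-HT intersection is Q = (-78.100, 37.532). J is the foot of the tangent from Q: J = (-47.901, 11.608).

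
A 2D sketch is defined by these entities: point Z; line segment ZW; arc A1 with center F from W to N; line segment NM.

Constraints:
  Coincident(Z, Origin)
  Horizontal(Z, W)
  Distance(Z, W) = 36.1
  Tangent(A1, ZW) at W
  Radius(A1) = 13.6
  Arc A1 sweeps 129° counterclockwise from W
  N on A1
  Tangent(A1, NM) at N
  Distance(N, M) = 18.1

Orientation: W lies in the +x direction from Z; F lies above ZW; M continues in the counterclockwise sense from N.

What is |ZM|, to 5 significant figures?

50.565

Z is at the origin; Z and W share the same y with |ZW| = 36.1 and W on the +x side, so W = (36.100, 0.0000). The tangent condition forces FW to be normal to ZW, so F = W + (0, 13.6) = (36.100, 13.600). On A1, W sits at bearing -90° from F; a 129° counterclockwise sweep puts N at bearing 39°, so N = F + 13.6·(cos 39°, sin 39°) = (46.669, 22.159). Tangency of A1 to NM means the radius FN is perpendicular to NM, so NM runs along (−sin 39°, cos 39°); with |NM| = 18.1, M = (35.278, 36.225). Then |ZM| = |M − Z| = 50.565.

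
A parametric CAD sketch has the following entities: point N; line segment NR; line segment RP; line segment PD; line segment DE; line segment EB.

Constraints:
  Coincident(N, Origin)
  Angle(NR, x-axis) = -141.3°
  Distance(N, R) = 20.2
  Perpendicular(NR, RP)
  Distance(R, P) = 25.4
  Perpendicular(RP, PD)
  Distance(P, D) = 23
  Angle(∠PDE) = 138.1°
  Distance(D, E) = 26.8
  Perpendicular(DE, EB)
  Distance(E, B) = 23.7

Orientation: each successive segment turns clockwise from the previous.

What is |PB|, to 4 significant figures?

44.70

N is at the origin; NR runs at -141.3° with length 20.2, so R = (-15.76, -12.63). NR is perpendicular to RP, so RP runs at 128.7°; with |RP| = 25.4, P = (-31.65, 7.193). The perpendicularity gives PD at right angles to RP, so PD runs at 38.70°; with |PD| = 23.0, D = (-13.70, 21.57). ∠PDE = 138.1° gives DE at -3.200° from the x-axis; with |DE| = 26.8, E = (13.06, 20.08). DE ⟂ EB, so EB runs at -93.20°; with |EB| = 23.7, B = (11.74, -3.585). Then |PB| = |B − P| = 44.70.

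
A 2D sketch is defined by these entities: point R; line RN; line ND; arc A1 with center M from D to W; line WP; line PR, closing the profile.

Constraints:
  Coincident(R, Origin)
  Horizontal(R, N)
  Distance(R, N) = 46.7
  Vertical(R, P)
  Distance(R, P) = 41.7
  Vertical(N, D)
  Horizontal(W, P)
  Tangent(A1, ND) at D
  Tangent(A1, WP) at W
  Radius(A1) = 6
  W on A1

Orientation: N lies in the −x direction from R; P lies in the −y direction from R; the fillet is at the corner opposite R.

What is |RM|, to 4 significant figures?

54.14

R is at the origin; RN is horizontal with |RN| = 46.7 and N on the −x side, so N = (-46.70, 0.000). RP is vertical with |RP| = 41.7 and P on the −y side, so P = (0.000, -41.70). The virtual corner opposite R is at (-46.70, -41.70). Since A1 is tangent to ND there, MD ⟂ ND and since A1 is tangent to WP there, MW ⟂ WP, with radius 6.0, so the center M sits 6.0 in from both sides at M = (-40.70, -35.70). Then |RM| = |M − R| = 54.14.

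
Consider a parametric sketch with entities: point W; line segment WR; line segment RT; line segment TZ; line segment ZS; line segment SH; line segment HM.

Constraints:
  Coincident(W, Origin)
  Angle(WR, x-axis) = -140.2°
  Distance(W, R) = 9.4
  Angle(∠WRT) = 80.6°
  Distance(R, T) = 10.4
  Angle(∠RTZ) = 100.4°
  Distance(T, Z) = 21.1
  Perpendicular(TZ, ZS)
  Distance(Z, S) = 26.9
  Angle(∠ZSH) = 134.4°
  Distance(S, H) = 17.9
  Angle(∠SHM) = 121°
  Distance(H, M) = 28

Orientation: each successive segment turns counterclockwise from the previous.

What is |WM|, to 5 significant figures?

34.276

W is at the origin; WR runs at -140.2° with length 9.4, so R = (-7.2219, -6.0170). ∠WRT = 80.6° gives RT at -40.800° from the x-axis; with |RT| = 10.4, T = (0.65088, -12.813). ∠RTZ = 100.4° gives TZ at 38.800° from the x-axis; with |TZ| = 21.1, Z = (17.095, 0.40873). TZ is perpendicular to ZS, so ZS runs at 128.80°; with |ZS| = 26.9, S = (0.23927, 21.373). ∠ZSH = 134.4° gives SH at 174.40° from the x-axis; with |SH| = 17.9, H = (-17.575, 23.120). ∠SHM = 121.0° gives HM at -126.60° from the x-axis; with |HM| = 28.0, M = (-34.270, 0.64077). Then |WM| = |M − W| = 34.276.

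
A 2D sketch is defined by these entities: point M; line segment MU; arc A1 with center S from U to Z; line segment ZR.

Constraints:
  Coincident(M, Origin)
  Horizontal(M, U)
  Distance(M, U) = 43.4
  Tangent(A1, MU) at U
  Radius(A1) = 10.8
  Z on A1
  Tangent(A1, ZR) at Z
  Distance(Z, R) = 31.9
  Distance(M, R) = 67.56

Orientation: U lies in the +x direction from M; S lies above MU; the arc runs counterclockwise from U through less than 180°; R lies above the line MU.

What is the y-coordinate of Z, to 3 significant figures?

11.6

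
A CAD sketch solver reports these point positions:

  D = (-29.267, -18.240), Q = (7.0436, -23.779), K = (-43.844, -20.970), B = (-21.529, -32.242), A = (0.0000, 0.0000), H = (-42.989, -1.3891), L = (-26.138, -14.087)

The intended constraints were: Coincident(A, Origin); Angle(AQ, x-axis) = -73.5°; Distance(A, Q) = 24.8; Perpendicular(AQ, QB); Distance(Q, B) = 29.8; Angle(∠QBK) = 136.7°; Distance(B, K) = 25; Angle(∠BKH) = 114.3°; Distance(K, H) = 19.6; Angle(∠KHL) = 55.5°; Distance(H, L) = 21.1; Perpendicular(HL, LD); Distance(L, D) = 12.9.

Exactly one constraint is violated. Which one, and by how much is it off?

Distance(L, D) = 12.9 — off by 7.70.

A = (0.00, 0.00) ✓; AQ at -73.50° ✓; |AQ| = 24.80 ✓; ∠(AQ, QB) = 90.00° ✓; |QB| = 29.80 ✓; ∠QBK = 136.7° ✓; |BK| = 25.00 ✓; ∠BKH = 114.3° ✓; |KH| = 19.60 ✓; ∠KHL = 55.50° ✓; |HL| = 21.10 ✓; ∠(HL, LD) = 90.00° ✓; |LD| = 5.200 ✗.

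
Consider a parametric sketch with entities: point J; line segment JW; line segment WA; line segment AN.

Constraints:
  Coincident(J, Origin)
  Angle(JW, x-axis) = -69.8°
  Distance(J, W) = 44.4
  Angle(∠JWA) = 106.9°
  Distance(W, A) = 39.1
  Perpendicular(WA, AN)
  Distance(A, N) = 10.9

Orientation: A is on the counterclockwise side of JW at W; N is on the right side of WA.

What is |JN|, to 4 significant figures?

74.53

∠JWA = 106.9°, so WA runs at -69.8° + (180° − 106.9°) = 3.300° from the x-axis; with |WA| = 39.1, A = W + 39.1·(cos 3.300°, sin 3.300°) = (54.37, -39.42). WA ⟂ AN; with |AN| = 10.9 on the right of WA, N = A + 10.9·(0.05756, -0.9983) = (54.99, -50.30). Then |JN| = |N − J| = 74.53.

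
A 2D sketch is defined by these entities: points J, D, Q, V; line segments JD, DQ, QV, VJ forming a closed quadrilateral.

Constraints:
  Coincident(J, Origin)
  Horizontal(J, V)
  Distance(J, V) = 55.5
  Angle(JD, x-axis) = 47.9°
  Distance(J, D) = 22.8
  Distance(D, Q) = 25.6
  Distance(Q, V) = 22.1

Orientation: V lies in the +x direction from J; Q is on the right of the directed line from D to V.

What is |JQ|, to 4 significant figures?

33.45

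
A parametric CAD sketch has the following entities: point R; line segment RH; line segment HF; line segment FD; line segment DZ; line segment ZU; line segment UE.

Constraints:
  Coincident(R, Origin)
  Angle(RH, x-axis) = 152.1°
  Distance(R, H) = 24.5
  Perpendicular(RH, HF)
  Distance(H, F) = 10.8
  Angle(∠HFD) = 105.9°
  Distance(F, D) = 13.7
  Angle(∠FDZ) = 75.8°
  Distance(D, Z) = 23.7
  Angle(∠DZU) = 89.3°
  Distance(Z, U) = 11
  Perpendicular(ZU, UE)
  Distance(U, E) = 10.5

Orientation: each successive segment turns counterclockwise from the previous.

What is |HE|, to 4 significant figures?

2.940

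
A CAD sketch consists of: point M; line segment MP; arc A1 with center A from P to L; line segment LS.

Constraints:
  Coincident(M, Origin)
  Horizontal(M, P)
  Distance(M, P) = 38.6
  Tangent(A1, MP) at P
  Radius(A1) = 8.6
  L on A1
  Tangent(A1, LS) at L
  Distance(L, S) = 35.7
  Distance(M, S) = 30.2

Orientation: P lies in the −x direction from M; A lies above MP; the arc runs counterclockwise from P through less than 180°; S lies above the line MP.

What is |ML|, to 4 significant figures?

32.38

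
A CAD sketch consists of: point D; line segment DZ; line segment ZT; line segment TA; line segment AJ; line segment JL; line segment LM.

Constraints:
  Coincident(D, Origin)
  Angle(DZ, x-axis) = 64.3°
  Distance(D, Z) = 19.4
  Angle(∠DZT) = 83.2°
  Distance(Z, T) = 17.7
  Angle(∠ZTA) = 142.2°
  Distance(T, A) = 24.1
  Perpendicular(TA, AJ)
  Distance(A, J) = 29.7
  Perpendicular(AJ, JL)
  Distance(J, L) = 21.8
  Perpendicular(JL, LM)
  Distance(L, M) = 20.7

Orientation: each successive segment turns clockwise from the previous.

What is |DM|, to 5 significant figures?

15.887

D is at the origin; DZ runs at 64.3° with length 19.4, so Z = (8.4130, 17.481). ∠DZT = 83.2° gives ZT at -32.500° from the x-axis; with |ZT| = 17.7, T = (23.341, 7.9707). ∠ZTA = 142.2° gives TA at -70.300° from the x-axis; with |TA| = 24.1, A = (31.465, -14.719). TA is perpendicular to AJ, so AJ runs at -160.30°; with |AJ| = 29.7, J = (3.5033, -24.730). AJ ⟂ JL, so JL runs at 109.70°; with |JL| = 21.8, L = (-3.8453, -4.2064). JL is perpendicular to LM, so LM runs at 19.700°; with |LM| = 20.7, M = (15.643, 2.7715). Then |DM| = |M − D| = 15.887.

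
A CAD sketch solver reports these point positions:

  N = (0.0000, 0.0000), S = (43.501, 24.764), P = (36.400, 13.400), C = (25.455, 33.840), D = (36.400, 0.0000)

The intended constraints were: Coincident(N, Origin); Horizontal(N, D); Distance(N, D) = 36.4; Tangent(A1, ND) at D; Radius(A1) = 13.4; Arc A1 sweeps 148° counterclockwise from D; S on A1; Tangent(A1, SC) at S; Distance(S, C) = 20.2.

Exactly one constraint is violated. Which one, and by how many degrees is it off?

Tangent(A1, SC) at S — off by 5.30°.

N = (0.00, 0.00) ✓; N.y = 0.00, D.y = 0.00 ✓; |ND| = 36.40 ✓; ∠(PD, DN) = 90.00° ✓; |PD| = 13.40 ✓; bearing(P→S) − bearing(P→D) = 148.0° ✓; |PS| = 13.40 ✓; ∠(PS, SC) = 84.70° ✗; |SC| = 20.20 ✓.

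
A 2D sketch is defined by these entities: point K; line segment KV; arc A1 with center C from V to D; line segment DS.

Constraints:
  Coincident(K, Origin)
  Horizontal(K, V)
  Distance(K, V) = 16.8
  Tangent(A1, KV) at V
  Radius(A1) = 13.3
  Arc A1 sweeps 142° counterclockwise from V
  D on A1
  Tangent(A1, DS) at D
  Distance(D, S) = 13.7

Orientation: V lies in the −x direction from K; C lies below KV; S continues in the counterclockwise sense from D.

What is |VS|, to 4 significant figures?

32.32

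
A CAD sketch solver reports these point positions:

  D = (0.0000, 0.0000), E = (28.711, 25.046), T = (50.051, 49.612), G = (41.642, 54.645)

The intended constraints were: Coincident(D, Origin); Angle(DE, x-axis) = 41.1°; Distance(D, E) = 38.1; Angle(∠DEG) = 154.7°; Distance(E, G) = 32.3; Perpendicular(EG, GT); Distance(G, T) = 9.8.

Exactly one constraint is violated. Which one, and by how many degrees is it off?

Perpendicular(EG, GT) — off by 7.30°.

D = (0.00, 0.00) ✓; DE at 41.10° ✓; |DE| = 38.10 ✓; ∠DEG = 154.7° ✓; |EG| = 32.30 ✓; ∠(EG, GT) = 97.30° ✗; |GT| = 9.800 ✓.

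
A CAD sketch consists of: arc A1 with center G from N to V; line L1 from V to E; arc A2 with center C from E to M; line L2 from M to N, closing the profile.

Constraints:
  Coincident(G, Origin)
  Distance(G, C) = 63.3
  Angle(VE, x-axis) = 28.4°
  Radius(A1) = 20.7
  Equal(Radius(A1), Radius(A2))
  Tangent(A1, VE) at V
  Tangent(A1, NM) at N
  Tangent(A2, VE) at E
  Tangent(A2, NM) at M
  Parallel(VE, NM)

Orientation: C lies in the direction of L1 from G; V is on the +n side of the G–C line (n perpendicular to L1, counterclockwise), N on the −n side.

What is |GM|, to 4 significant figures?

66.60

The slot axis is L1's direction at 28.4°, so u = (cos 28.4°, sin 28.4°) = (0.8796, 0.4756) and n = (−sin 28.4°, cos 28.4°) = (-0.4756, 0.8796). G is at the origin and C lies 63.3 along u from G, so C = 63.3·u = (55.68, 30.11). Tangency of A1 to both parallel lines with radius 20.7 puts V and N at G ± 20.7·n: V = (-9.845, 18.21), N = (9.845, -18.21). Equal radii place E and M the same way about C: E = C + 20.7·n = (45.84, 48.32), M = C − 20.7·n = (65.53, 11.90). Then |GM| = |M − G| = 66.60.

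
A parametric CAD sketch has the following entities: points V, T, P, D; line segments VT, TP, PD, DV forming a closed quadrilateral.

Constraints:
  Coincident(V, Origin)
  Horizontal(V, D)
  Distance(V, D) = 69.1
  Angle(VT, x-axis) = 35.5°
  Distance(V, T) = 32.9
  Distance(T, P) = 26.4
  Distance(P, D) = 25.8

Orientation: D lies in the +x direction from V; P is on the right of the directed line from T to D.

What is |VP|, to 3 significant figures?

43.4

V is at the origin; V and D share the same y with |VD| = 69.1 and D in +x, so D = (69.1, 0). VT runs at 35.5° with |VT| = 32.9, so T = (26.8, 19.1). P is determined by |TP| = 26.4 and |PD| = 25.8 together: it lies at the intersection of circle(T, 26.4) and circle(D, 25.8). With |TD| = 46.4, the foot of the radical line on TD is 23.6 from T and the perpendicular offset is √(26.4² − 23.6²) = 11.9. Taking the right-of-TD solution: P = (43.3, -1.46).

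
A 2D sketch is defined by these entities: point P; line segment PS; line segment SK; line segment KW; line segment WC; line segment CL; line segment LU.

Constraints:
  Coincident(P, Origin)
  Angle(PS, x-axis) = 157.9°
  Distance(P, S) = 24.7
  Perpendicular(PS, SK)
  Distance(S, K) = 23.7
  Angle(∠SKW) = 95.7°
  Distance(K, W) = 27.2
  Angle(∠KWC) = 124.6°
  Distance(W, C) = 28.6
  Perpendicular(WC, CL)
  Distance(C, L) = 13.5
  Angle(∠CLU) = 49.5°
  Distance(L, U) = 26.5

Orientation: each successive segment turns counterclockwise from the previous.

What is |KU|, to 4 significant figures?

35.39

WC is perpendicular to CL, so CL runs at 117.6°; with |CL| = 13.5, L = (11.35, -0.1377). ∠CLU = 49.5° gives LU at -111.9° from the x-axis; with |LU| = 26.5, U = (1.466, -24.73). Then |KU| = |U − K| = 35.39.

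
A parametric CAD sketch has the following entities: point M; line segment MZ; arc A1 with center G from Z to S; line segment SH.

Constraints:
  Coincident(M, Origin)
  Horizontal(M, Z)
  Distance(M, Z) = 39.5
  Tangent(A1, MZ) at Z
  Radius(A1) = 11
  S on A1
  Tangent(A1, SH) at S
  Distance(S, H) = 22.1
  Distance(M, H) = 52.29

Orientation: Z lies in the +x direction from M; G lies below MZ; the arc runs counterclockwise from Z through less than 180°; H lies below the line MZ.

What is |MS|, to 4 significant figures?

33.20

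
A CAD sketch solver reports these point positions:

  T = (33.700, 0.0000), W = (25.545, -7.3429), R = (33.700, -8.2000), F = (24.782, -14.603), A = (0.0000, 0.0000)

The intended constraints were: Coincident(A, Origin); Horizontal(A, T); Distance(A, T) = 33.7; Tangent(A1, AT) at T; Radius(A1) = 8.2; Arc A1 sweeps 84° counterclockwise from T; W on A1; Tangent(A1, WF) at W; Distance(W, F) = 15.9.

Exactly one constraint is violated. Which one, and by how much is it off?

Distance(W, F) = 15.9 — off by 8.60.

A = (0.00, 0.00) ✓; A.y = 0.00, T.y = 0.00 ✓; |AT| = 33.70 ✓; ∠(RT, TA) = 90.00° ✓; |RT| = 8.200 ✓; bearing(R→W) − bearing(R→T) = 84.00° ✓; |RW| = 8.200 ✓; ∠(RW, WF) = 90.00° ✓; |WF| = 7.300 ✗.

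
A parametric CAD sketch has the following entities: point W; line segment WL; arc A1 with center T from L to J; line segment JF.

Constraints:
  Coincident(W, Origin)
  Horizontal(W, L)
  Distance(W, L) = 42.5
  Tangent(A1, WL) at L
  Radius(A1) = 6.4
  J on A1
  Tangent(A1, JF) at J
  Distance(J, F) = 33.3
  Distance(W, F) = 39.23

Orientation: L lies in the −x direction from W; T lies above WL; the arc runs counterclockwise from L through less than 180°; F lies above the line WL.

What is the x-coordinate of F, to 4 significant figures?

-21.35

Checks: |TJ| = 6.400 ✓; ∠(TJ, JF) = 90.00° ✓; |JF| = 33.30 ✓; |WF| = 39.23 ✓.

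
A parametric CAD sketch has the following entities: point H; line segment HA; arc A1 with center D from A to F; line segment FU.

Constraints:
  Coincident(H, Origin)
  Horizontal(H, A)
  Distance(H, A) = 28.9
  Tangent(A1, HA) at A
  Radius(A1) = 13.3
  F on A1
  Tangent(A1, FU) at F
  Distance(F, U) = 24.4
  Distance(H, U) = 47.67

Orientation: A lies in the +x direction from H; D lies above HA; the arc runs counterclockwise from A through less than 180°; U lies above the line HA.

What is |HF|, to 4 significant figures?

44.89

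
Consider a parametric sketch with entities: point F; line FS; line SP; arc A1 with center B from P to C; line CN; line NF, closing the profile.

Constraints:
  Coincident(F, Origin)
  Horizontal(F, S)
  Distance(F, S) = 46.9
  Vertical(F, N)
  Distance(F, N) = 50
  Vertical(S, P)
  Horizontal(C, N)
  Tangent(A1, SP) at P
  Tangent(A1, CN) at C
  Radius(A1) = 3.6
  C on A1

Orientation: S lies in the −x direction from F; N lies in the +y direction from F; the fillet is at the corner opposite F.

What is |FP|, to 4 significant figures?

65.97

F is at the origin; FS is horizontal with |FS| = 46.9 and S on the −x side, so S = (-46.90, 0.000). F and N share the same x with |FN| = 50.0 and N on the +y side, so N = (0.000, 50.00). The virtual corner opposite F is at (-46.90, 50.00). The tangent condition forces BP to be normal to SP and A1 meets CN tangentially, so BC is at right angles to CN, with radius 3.6, so the center B sits 3.6 in from both sides at B = (-43.30, 46.40). That places the tangent points at P = (-46.90, 46.40) on SP and C = (-43.30, 50.00) on CN. Then |FP| = |P − F| = 65.97.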